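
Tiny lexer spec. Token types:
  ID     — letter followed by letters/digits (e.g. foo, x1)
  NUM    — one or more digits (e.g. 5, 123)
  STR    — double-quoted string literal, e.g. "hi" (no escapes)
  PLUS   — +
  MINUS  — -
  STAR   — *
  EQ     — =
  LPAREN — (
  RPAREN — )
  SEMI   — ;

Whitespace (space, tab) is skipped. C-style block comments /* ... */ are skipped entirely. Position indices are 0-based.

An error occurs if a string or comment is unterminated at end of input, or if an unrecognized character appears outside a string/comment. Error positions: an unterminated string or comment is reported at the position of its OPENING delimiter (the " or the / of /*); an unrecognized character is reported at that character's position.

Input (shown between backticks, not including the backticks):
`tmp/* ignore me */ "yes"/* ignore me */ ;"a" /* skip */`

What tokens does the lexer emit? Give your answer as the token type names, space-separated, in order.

Answer: ID STR SEMI STR

Derivation:
pos=0: emit ID 'tmp' (now at pos=3)
pos=3: enter COMMENT mode (saw '/*')
exit COMMENT mode (now at pos=18)
pos=19: enter STRING mode
pos=19: emit STR "yes" (now at pos=24)
pos=24: enter COMMENT mode (saw '/*')
exit COMMENT mode (now at pos=39)
pos=40: emit SEMI ';'
pos=41: enter STRING mode
pos=41: emit STR "a" (now at pos=44)
pos=45: enter COMMENT mode (saw '/*')
exit COMMENT mode (now at pos=55)
DONE. 4 tokens: [ID, STR, SEMI, STR]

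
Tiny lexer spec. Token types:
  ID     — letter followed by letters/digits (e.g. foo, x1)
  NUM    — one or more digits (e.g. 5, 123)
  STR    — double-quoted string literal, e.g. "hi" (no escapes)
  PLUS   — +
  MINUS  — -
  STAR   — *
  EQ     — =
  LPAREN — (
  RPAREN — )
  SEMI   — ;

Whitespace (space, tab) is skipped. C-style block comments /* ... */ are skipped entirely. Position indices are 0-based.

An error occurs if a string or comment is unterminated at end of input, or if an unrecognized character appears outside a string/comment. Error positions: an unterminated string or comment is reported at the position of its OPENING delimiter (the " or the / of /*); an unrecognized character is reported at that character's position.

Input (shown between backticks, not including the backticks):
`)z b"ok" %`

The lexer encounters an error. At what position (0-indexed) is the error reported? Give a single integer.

Answer: 9

Derivation:
pos=0: emit RPAREN ')'
pos=1: emit ID 'z' (now at pos=2)
pos=3: emit ID 'b' (now at pos=4)
pos=4: enter STRING mode
pos=4: emit STR "ok" (now at pos=8)
pos=9: ERROR — unrecognized char '%'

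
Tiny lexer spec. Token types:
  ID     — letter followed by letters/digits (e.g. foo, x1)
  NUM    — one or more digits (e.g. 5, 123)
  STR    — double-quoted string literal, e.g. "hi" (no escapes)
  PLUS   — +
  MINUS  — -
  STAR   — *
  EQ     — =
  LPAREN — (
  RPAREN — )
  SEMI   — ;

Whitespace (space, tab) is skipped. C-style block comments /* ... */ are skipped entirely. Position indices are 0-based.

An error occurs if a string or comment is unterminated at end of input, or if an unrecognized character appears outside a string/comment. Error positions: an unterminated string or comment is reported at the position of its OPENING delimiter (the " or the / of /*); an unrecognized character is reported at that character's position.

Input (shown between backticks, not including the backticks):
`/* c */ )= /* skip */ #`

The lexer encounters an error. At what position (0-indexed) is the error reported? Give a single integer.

pos=0: enter COMMENT mode (saw '/*')
exit COMMENT mode (now at pos=7)
pos=8: emit RPAREN ')'
pos=9: emit EQ '='
pos=11: enter COMMENT mode (saw '/*')
exit COMMENT mode (now at pos=21)
pos=22: ERROR — unrecognized char '#'

Answer: 22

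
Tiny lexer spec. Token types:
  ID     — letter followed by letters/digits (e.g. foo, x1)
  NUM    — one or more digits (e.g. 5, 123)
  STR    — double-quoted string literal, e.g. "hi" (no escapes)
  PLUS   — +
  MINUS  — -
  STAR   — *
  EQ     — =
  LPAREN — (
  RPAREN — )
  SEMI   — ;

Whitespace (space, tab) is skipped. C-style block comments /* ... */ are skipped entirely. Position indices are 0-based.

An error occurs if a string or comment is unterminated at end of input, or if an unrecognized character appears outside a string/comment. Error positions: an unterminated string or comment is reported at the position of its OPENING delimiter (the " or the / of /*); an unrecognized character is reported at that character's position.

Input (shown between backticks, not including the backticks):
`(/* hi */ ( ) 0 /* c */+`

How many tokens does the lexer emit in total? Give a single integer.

Answer: 5

Derivation:
pos=0: emit LPAREN '('
pos=1: enter COMMENT mode (saw '/*')
exit COMMENT mode (now at pos=9)
pos=10: emit LPAREN '('
pos=12: emit RPAREN ')'
pos=14: emit NUM '0' (now at pos=15)
pos=16: enter COMMENT mode (saw '/*')
exit COMMENT mode (now at pos=23)
pos=23: emit PLUS '+'
DONE. 5 tokens: [LPAREN, LPAREN, RPAREN, NUM, PLUS]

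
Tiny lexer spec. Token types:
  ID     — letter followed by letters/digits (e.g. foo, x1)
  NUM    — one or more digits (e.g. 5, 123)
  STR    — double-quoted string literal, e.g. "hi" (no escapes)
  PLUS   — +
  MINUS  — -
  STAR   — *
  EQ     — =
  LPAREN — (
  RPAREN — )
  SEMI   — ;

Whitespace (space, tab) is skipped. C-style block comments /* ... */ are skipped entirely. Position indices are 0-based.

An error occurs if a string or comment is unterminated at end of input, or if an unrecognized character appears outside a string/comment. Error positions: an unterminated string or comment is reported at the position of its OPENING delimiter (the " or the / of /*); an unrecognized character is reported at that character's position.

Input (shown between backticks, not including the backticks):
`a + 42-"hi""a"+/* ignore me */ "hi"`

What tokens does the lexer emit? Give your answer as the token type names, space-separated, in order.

pos=0: emit ID 'a' (now at pos=1)
pos=2: emit PLUS '+'
pos=4: emit NUM '42' (now at pos=6)
pos=6: emit MINUS '-'
pos=7: enter STRING mode
pos=7: emit STR "hi" (now at pos=11)
pos=11: enter STRING mode
pos=11: emit STR "a" (now at pos=14)
pos=14: emit PLUS '+'
pos=15: enter COMMENT mode (saw '/*')
exit COMMENT mode (now at pos=30)
pos=31: enter STRING mode
pos=31: emit STR "hi" (now at pos=35)
DONE. 8 tokens: [ID, PLUS, NUM, MINUS, STR, STR, PLUS, STR]

Answer: ID PLUS NUM MINUS STR STR PLUS STR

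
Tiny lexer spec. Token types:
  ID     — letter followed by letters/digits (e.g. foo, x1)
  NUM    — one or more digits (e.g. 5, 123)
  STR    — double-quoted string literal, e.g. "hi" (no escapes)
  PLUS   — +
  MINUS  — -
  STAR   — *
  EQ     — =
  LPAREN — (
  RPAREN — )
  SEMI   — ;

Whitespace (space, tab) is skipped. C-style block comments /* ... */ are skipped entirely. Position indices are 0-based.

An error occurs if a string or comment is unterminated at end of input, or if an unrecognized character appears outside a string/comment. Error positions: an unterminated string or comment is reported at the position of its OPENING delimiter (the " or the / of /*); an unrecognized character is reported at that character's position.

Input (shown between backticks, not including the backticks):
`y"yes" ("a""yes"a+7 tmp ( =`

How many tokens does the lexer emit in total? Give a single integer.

pos=0: emit ID 'y' (now at pos=1)
pos=1: enter STRING mode
pos=1: emit STR "yes" (now at pos=6)
pos=7: emit LPAREN '('
pos=8: enter STRING mode
pos=8: emit STR "a" (now at pos=11)
pos=11: enter STRING mode
pos=11: emit STR "yes" (now at pos=16)
pos=16: emit ID 'a' (now at pos=17)
pos=17: emit PLUS '+'
pos=18: emit NUM '7' (now at pos=19)
pos=20: emit ID 'tmp' (now at pos=23)
pos=24: emit LPAREN '('
pos=26: emit EQ '='
DONE. 11 tokens: [ID, STR, LPAREN, STR, STR, ID, PLUS, NUM, ID, LPAREN, EQ]

Answer: 11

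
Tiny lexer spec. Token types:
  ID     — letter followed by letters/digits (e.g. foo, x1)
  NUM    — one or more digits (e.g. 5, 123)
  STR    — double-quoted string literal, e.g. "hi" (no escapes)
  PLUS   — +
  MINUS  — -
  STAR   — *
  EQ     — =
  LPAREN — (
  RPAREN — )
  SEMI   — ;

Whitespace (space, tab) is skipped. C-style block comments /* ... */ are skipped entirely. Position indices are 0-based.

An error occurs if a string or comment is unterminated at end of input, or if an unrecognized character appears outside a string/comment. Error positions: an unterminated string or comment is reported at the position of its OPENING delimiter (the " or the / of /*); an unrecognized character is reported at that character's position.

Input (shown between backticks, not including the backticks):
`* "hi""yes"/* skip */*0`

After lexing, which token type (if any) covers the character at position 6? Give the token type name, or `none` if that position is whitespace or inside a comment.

pos=0: emit STAR '*'
pos=2: enter STRING mode
pos=2: emit STR "hi" (now at pos=6)
pos=6: enter STRING mode
pos=6: emit STR "yes" (now at pos=11)
pos=11: enter COMMENT mode (saw '/*')
exit COMMENT mode (now at pos=21)
pos=21: emit STAR '*'
pos=22: emit NUM '0' (now at pos=23)
DONE. 5 tokens: [STAR, STR, STR, STAR, NUM]
Position 6: char is '"' -> STR

Answer: STR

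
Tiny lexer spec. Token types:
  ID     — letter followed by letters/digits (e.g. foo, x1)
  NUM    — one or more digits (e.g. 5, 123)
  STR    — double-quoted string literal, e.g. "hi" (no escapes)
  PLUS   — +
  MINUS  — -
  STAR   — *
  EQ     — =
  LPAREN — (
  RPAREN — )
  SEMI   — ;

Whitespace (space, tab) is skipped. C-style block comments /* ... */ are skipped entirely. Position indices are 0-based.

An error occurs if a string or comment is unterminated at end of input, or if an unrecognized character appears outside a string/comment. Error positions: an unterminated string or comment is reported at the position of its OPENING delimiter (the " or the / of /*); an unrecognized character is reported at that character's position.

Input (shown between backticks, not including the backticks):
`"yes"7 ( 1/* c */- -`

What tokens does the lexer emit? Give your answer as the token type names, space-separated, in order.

Answer: STR NUM LPAREN NUM MINUS MINUS

Derivation:
pos=0: enter STRING mode
pos=0: emit STR "yes" (now at pos=5)
pos=5: emit NUM '7' (now at pos=6)
pos=7: emit LPAREN '('
pos=9: emit NUM '1' (now at pos=10)
pos=10: enter COMMENT mode (saw '/*')
exit COMMENT mode (now at pos=17)
pos=17: emit MINUS '-'
pos=19: emit MINUS '-'
DONE. 6 tokens: [STR, NUM, LPAREN, NUM, MINUS, MINUS]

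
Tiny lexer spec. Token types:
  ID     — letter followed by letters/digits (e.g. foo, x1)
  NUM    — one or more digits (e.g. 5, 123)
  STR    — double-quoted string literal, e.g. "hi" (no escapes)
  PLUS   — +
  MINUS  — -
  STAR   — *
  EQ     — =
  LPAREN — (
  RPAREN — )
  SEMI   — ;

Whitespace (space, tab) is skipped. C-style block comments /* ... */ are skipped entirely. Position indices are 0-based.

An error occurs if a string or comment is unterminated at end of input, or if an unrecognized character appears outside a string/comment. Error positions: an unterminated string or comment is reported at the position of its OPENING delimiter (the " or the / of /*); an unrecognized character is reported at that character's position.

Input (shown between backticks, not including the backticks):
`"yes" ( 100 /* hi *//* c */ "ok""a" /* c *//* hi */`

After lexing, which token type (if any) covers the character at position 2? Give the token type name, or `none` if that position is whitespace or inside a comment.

pos=0: enter STRING mode
pos=0: emit STR "yes" (now at pos=5)
pos=6: emit LPAREN '('
pos=8: emit NUM '100' (now at pos=11)
pos=12: enter COMMENT mode (saw '/*')
exit COMMENT mode (now at pos=20)
pos=20: enter COMMENT mode (saw '/*')
exit COMMENT mode (now at pos=27)
pos=28: enter STRING mode
pos=28: emit STR "ok" (now at pos=32)
pos=32: enter STRING mode
pos=32: emit STR "a" (now at pos=35)
pos=36: enter COMMENT mode (saw '/*')
exit COMMENT mode (now at pos=43)
pos=43: enter COMMENT mode (saw '/*')
exit COMMENT mode (now at pos=51)
DONE. 5 tokens: [STR, LPAREN, NUM, STR, STR]
Position 2: char is 'e' -> STR

Answer: STR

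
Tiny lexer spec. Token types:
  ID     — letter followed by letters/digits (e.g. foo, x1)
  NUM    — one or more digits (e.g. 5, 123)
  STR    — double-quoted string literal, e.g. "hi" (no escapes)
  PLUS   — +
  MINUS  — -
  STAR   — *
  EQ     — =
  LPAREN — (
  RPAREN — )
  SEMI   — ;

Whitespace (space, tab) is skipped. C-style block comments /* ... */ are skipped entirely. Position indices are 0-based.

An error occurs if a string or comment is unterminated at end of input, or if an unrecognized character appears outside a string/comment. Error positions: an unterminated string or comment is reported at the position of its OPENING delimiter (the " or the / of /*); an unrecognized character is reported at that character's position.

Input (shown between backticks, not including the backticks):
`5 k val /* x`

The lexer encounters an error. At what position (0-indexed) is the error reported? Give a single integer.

pos=0: emit NUM '5' (now at pos=1)
pos=2: emit ID 'k' (now at pos=3)
pos=4: emit ID 'val' (now at pos=7)
pos=8: enter COMMENT mode (saw '/*')
pos=8: ERROR — unterminated comment (reached EOF)

Answer: 8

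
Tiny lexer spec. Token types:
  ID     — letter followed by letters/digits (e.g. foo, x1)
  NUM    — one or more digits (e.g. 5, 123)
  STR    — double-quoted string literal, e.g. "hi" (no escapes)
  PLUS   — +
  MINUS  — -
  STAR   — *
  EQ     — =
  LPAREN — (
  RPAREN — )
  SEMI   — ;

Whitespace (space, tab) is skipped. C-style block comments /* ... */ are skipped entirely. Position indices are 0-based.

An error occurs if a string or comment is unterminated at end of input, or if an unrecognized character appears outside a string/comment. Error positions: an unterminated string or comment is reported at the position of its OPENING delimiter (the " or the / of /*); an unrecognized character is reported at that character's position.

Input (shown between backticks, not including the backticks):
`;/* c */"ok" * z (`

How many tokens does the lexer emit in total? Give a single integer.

Answer: 5

Derivation:
pos=0: emit SEMI ';'
pos=1: enter COMMENT mode (saw '/*')
exit COMMENT mode (now at pos=8)
pos=8: enter STRING mode
pos=8: emit STR "ok" (now at pos=12)
pos=13: emit STAR '*'
pos=15: emit ID 'z' (now at pos=16)
pos=17: emit LPAREN '('
DONE. 5 tokens: [SEMI, STR, STAR, ID, LPAREN]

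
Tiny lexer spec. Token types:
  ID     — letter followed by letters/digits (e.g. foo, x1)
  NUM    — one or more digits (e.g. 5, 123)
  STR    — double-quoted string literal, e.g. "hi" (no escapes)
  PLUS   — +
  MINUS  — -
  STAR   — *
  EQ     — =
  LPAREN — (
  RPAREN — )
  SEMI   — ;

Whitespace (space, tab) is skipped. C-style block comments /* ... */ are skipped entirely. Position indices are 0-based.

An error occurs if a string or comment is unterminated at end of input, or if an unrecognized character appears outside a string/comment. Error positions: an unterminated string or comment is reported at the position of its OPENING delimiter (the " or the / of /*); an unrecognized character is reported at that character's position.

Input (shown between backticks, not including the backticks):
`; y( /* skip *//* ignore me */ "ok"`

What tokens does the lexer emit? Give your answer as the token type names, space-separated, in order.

pos=0: emit SEMI ';'
pos=2: emit ID 'y' (now at pos=3)
pos=3: emit LPAREN '('
pos=5: enter COMMENT mode (saw '/*')
exit COMMENT mode (now at pos=15)
pos=15: enter COMMENT mode (saw '/*')
exit COMMENT mode (now at pos=30)
pos=31: enter STRING mode
pos=31: emit STR "ok" (now at pos=35)
DONE. 4 tokens: [SEMI, ID, LPAREN, STR]

Answer: SEMI ID LPAREN STR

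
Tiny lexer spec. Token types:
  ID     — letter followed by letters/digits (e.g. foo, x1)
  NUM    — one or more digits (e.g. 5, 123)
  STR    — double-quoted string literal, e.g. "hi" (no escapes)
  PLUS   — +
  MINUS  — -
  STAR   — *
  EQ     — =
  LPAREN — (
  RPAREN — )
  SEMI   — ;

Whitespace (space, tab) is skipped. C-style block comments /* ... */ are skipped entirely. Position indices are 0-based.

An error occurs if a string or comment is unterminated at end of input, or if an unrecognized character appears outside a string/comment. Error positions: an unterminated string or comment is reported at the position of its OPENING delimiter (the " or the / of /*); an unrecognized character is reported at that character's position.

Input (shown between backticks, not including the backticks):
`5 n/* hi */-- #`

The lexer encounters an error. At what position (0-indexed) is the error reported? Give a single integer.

Answer: 14

Derivation:
pos=0: emit NUM '5' (now at pos=1)
pos=2: emit ID 'n' (now at pos=3)
pos=3: enter COMMENT mode (saw '/*')
exit COMMENT mode (now at pos=11)
pos=11: emit MINUS '-'
pos=12: emit MINUS '-'
pos=14: ERROR — unrecognized char '#'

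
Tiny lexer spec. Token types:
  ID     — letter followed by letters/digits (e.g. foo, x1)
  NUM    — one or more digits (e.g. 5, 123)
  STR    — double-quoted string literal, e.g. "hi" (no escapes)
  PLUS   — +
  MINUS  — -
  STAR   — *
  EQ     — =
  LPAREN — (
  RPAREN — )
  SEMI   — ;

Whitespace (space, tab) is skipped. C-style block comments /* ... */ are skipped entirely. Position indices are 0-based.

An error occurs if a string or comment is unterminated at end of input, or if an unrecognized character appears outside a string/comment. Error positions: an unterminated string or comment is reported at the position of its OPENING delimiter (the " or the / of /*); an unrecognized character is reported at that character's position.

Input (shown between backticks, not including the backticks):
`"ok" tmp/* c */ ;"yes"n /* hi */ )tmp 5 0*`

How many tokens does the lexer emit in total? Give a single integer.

Answer: 10

Derivation:
pos=0: enter STRING mode
pos=0: emit STR "ok" (now at pos=4)
pos=5: emit ID 'tmp' (now at pos=8)
pos=8: enter COMMENT mode (saw '/*')
exit COMMENT mode (now at pos=15)
pos=16: emit SEMI ';'
pos=17: enter STRING mode
pos=17: emit STR "yes" (now at pos=22)
pos=22: emit ID 'n' (now at pos=23)
pos=24: enter COMMENT mode (saw '/*')
exit COMMENT mode (now at pos=32)
pos=33: emit RPAREN ')'
pos=34: emit ID 'tmp' (now at pos=37)
pos=38: emit NUM '5' (now at pos=39)
pos=40: emit NUM '0' (now at pos=41)
pos=41: emit STAR '*'
DONE. 10 tokens: [STR, ID, SEMI, STR, ID, RPAREN, ID, NUM, NUM, STAR]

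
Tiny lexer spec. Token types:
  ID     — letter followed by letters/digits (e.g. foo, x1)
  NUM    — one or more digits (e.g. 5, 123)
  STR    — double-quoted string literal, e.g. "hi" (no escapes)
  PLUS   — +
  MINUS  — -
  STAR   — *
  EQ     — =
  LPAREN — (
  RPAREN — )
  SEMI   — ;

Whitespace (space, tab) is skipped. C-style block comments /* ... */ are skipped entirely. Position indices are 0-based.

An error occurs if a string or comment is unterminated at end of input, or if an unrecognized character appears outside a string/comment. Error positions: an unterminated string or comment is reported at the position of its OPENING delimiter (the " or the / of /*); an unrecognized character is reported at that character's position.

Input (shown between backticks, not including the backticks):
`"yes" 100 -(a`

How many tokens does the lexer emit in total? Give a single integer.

pos=0: enter STRING mode
pos=0: emit STR "yes" (now at pos=5)
pos=6: emit NUM '100' (now at pos=9)
pos=10: emit MINUS '-'
pos=11: emit LPAREN '('
pos=12: emit ID 'a' (now at pos=13)
DONE. 5 tokens: [STR, NUM, MINUS, LPAREN, ID]

Answer: 5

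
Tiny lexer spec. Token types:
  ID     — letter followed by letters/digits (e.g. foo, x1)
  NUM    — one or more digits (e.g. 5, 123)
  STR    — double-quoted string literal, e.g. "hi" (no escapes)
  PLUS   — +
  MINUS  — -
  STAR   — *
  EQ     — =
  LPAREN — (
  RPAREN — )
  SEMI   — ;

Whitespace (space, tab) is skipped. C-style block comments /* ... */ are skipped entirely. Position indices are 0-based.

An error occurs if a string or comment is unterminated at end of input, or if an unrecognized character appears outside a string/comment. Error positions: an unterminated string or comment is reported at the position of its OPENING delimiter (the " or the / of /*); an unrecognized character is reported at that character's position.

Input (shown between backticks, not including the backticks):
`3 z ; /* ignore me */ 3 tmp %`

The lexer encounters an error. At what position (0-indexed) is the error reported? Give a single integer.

pos=0: emit NUM '3' (now at pos=1)
pos=2: emit ID 'z' (now at pos=3)
pos=4: emit SEMI ';'
pos=6: enter COMMENT mode (saw '/*')
exit COMMENT mode (now at pos=21)
pos=22: emit NUM '3' (now at pos=23)
pos=24: emit ID 'tmp' (now at pos=27)
pos=28: ERROR — unrecognized char '%'

Answer: 28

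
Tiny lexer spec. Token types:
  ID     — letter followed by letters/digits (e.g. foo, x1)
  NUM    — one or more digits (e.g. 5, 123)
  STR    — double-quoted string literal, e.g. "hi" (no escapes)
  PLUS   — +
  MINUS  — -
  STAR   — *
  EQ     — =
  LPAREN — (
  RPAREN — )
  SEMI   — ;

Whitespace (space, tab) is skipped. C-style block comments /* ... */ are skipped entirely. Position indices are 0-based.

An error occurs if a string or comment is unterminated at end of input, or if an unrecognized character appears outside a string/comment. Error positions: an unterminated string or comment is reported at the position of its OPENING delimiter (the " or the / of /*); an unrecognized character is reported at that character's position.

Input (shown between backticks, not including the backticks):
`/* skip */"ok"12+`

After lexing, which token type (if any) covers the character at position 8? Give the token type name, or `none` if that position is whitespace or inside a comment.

pos=0: enter COMMENT mode (saw '/*')
exit COMMENT mode (now at pos=10)
pos=10: enter STRING mode
pos=10: emit STR "ok" (now at pos=14)
pos=14: emit NUM '12' (now at pos=16)
pos=16: emit PLUS '+'
DONE. 3 tokens: [STR, NUM, PLUS]
Position 8: char is '*' -> none

Answer: none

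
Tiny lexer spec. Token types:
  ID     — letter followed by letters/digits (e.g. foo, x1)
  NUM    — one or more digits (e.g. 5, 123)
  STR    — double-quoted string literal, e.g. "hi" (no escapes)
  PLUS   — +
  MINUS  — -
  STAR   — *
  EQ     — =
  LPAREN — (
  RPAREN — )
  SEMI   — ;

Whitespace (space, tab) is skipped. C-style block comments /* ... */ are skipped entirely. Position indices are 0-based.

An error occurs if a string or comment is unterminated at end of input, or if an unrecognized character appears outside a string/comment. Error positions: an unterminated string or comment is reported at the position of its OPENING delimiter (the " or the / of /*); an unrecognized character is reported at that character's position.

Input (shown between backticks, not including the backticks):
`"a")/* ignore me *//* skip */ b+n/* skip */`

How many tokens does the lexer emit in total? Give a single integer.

Answer: 5

Derivation:
pos=0: enter STRING mode
pos=0: emit STR "a" (now at pos=3)
pos=3: emit RPAREN ')'
pos=4: enter COMMENT mode (saw '/*')
exit COMMENT mode (now at pos=19)
pos=19: enter COMMENT mode (saw '/*')
exit COMMENT mode (now at pos=29)
pos=30: emit ID 'b' (now at pos=31)
pos=31: emit PLUS '+'
pos=32: emit ID 'n' (now at pos=33)
pos=33: enter COMMENT mode (saw '/*')
exit COMMENT mode (now at pos=43)
DONE. 5 tokens: [STR, RPAREN, ID, PLUS, ID]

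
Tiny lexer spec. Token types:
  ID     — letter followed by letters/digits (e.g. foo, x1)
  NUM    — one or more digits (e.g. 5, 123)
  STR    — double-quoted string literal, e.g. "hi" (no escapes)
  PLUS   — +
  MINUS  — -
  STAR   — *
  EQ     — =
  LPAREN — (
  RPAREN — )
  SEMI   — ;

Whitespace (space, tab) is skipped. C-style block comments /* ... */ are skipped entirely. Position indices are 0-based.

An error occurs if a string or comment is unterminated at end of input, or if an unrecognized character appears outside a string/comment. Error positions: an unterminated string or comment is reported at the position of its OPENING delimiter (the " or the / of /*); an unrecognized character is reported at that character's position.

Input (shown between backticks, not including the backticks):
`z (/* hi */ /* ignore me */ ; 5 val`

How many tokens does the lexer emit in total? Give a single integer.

Answer: 5

Derivation:
pos=0: emit ID 'z' (now at pos=1)
pos=2: emit LPAREN '('
pos=3: enter COMMENT mode (saw '/*')
exit COMMENT mode (now at pos=11)
pos=12: enter COMMENT mode (saw '/*')
exit COMMENT mode (now at pos=27)
pos=28: emit SEMI ';'
pos=30: emit NUM '5' (now at pos=31)
pos=32: emit ID 'val' (now at pos=35)
DONE. 5 tokens: [ID, LPAREN, SEMI, NUM, ID]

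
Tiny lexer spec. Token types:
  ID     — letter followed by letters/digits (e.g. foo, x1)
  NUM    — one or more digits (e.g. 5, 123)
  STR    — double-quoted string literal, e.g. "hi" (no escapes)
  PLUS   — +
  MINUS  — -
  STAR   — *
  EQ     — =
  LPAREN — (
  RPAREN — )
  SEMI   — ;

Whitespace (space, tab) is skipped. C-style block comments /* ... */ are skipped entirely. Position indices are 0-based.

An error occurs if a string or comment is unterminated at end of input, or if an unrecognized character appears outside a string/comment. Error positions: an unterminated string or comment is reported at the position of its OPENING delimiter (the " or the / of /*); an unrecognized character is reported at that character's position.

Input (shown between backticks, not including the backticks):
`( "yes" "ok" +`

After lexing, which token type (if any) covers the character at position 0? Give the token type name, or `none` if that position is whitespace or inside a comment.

pos=0: emit LPAREN '('
pos=2: enter STRING mode
pos=2: emit STR "yes" (now at pos=7)
pos=8: enter STRING mode
pos=8: emit STR "ok" (now at pos=12)
pos=13: emit PLUS '+'
DONE. 4 tokens: [LPAREN, STR, STR, PLUS]
Position 0: char is '(' -> LPAREN

Answer: LPAREN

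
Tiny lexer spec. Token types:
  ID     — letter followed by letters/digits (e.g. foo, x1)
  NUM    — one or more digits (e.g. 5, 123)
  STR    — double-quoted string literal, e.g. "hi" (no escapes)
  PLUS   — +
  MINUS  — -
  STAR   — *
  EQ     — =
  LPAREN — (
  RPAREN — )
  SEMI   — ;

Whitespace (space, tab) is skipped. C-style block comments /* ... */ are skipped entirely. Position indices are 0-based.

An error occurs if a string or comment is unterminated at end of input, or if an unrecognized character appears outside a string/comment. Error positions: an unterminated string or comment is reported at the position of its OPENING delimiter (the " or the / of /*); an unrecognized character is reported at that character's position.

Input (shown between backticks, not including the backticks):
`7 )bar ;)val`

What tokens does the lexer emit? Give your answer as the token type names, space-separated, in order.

pos=0: emit NUM '7' (now at pos=1)
pos=2: emit RPAREN ')'
pos=3: emit ID 'bar' (now at pos=6)
pos=7: emit SEMI ';'
pos=8: emit RPAREN ')'
pos=9: emit ID 'val' (now at pos=12)
DONE. 6 tokens: [NUM, RPAREN, ID, SEMI, RPAREN, ID]

Answer: NUM RPAREN ID SEMI RPAREN ID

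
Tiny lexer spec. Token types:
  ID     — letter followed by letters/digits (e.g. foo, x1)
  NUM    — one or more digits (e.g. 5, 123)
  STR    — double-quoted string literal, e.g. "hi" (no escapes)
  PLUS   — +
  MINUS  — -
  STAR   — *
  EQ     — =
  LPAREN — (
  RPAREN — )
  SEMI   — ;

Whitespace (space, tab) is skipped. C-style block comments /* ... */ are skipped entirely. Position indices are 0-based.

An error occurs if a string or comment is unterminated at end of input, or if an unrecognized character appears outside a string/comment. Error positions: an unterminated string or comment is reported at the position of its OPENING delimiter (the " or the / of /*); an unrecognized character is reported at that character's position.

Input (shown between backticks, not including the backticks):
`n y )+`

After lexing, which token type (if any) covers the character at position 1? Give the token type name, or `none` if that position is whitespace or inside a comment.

Answer: none

Derivation:
pos=0: emit ID 'n' (now at pos=1)
pos=2: emit ID 'y' (now at pos=3)
pos=4: emit RPAREN ')'
pos=5: emit PLUS '+'
DONE. 4 tokens: [ID, ID, RPAREN, PLUS]
Position 1: char is ' ' -> none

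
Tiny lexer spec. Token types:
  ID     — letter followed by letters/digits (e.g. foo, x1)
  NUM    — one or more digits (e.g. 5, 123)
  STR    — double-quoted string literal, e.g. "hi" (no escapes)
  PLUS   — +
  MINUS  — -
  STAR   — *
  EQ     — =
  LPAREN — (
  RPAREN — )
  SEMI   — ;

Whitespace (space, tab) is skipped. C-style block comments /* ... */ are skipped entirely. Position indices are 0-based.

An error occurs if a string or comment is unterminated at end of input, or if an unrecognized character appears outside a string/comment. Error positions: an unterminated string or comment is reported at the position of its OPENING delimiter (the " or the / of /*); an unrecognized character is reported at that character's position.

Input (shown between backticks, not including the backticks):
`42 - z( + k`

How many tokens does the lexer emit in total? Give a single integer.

pos=0: emit NUM '42' (now at pos=2)
pos=3: emit MINUS '-'
pos=5: emit ID 'z' (now at pos=6)
pos=6: emit LPAREN '('
pos=8: emit PLUS '+'
pos=10: emit ID 'k' (now at pos=11)
DONE. 6 tokens: [NUM, MINUS, ID, LPAREN, PLUS, ID]

Answer: 6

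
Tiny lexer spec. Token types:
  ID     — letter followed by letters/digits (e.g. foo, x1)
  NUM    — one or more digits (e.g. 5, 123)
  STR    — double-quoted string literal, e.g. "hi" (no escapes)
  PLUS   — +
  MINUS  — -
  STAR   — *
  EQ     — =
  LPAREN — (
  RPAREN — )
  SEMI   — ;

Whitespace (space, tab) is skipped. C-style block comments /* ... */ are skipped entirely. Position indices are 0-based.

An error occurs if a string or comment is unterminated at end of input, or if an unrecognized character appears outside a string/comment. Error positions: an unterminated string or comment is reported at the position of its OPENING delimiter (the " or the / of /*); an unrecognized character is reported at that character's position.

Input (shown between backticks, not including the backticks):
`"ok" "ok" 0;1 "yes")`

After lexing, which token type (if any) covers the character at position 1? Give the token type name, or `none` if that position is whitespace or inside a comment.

pos=0: enter STRING mode
pos=0: emit STR "ok" (now at pos=4)
pos=5: enter STRING mode
pos=5: emit STR "ok" (now at pos=9)
pos=10: emit NUM '0' (now at pos=11)
pos=11: emit SEMI ';'
pos=12: emit NUM '1' (now at pos=13)
pos=14: enter STRING mode
pos=14: emit STR "yes" (now at pos=19)
pos=19: emit RPAREN ')'
DONE. 7 tokens: [STR, STR, NUM, SEMI, NUM, STR, RPAREN]
Position 1: char is 'o' -> STR

Answer: STR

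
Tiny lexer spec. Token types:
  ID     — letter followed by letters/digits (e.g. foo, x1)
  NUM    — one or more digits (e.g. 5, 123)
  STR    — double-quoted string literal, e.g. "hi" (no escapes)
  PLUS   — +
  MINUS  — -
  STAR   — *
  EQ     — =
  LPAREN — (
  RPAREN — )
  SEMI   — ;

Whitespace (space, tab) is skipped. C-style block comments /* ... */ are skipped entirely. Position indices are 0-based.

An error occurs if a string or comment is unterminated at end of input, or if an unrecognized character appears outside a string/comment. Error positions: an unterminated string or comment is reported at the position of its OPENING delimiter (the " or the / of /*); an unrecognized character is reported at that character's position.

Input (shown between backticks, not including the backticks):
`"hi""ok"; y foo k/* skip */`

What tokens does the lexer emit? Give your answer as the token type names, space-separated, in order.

pos=0: enter STRING mode
pos=0: emit STR "hi" (now at pos=4)
pos=4: enter STRING mode
pos=4: emit STR "ok" (now at pos=8)
pos=8: emit SEMI ';'
pos=10: emit ID 'y' (now at pos=11)
pos=12: emit ID 'foo' (now at pos=15)
pos=16: emit ID 'k' (now at pos=17)
pos=17: enter COMMENT mode (saw '/*')
exit COMMENT mode (now at pos=27)
DONE. 6 tokens: [STR, STR, SEMI, ID, ID, ID]

Answer: STR STR SEMI ID ID ID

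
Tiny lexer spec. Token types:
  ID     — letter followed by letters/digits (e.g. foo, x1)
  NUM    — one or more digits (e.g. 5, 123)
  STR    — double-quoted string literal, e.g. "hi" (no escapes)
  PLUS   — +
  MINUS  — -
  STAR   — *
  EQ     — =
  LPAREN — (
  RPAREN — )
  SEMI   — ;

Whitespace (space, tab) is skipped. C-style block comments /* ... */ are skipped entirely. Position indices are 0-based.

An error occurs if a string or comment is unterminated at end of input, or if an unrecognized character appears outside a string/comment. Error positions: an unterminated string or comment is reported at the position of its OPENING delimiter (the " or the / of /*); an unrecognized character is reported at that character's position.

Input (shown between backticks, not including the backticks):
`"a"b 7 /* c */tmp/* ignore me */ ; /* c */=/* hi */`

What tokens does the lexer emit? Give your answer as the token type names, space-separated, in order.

pos=0: enter STRING mode
pos=0: emit STR "a" (now at pos=3)
pos=3: emit ID 'b' (now at pos=4)
pos=5: emit NUM '7' (now at pos=6)
pos=7: enter COMMENT mode (saw '/*')
exit COMMENT mode (now at pos=14)
pos=14: emit ID 'tmp' (now at pos=17)
pos=17: enter COMMENT mode (saw '/*')
exit COMMENT mode (now at pos=32)
pos=33: emit SEMI ';'
pos=35: enter COMMENT mode (saw '/*')
exit COMMENT mode (now at pos=42)
pos=42: emit EQ '='
pos=43: enter COMMENT mode (saw '/*')
exit COMMENT mode (now at pos=51)
DONE. 6 tokens: [STR, ID, NUM, ID, SEMI, EQ]

Answer: STR ID NUM ID SEMI EQ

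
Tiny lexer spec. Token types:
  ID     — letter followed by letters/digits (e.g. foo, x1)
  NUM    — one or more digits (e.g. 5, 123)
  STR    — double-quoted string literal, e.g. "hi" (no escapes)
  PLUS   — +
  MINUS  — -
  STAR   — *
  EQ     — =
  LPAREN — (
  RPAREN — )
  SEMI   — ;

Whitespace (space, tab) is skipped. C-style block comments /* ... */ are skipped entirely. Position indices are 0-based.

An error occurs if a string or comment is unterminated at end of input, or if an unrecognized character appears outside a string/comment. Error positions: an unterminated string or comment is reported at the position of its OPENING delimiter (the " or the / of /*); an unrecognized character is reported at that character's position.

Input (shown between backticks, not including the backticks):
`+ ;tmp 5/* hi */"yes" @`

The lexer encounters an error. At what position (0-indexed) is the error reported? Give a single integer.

pos=0: emit PLUS '+'
pos=2: emit SEMI ';'
pos=3: emit ID 'tmp' (now at pos=6)
pos=7: emit NUM '5' (now at pos=8)
pos=8: enter COMMENT mode (saw '/*')
exit COMMENT mode (now at pos=16)
pos=16: enter STRING mode
pos=16: emit STR "yes" (now at pos=21)
pos=22: ERROR — unrecognized char '@'

Answer: 22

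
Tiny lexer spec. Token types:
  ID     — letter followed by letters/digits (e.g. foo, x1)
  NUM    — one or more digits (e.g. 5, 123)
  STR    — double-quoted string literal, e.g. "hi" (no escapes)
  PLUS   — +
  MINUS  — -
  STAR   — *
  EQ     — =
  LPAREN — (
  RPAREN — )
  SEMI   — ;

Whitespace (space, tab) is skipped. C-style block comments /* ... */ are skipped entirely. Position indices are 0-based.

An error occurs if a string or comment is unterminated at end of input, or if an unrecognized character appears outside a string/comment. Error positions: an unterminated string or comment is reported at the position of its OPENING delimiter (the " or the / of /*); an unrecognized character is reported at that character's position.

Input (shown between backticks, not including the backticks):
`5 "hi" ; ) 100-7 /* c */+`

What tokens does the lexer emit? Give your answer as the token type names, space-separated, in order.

pos=0: emit NUM '5' (now at pos=1)
pos=2: enter STRING mode
pos=2: emit STR "hi" (now at pos=6)
pos=7: emit SEMI ';'
pos=9: emit RPAREN ')'
pos=11: emit NUM '100' (now at pos=14)
pos=14: emit MINUS '-'
pos=15: emit NUM '7' (now at pos=16)
pos=17: enter COMMENT mode (saw '/*')
exit COMMENT mode (now at pos=24)
pos=24: emit PLUS '+'
DONE. 8 tokens: [NUM, STR, SEMI, RPAREN, NUM, MINUS, NUM, PLUS]

Answer: NUM STR SEMI RPAREN NUM MINUS NUM PLUS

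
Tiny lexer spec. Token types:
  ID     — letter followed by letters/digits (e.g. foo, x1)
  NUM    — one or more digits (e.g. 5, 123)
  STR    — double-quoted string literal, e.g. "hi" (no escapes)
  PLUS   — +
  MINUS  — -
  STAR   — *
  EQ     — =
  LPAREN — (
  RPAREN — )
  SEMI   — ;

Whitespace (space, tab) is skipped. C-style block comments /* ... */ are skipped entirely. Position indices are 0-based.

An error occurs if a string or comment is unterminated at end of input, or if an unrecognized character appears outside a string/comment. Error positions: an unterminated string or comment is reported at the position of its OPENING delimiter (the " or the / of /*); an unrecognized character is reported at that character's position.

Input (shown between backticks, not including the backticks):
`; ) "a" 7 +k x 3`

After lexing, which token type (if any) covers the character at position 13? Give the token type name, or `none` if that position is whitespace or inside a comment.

Answer: ID

Derivation:
pos=0: emit SEMI ';'
pos=2: emit RPAREN ')'
pos=4: enter STRING mode
pos=4: emit STR "a" (now at pos=7)
pos=8: emit NUM '7' (now at pos=9)
pos=10: emit PLUS '+'
pos=11: emit ID 'k' (now at pos=12)
pos=13: emit ID 'x' (now at pos=14)
pos=15: emit NUM '3' (now at pos=16)
DONE. 8 tokens: [SEMI, RPAREN, STR, NUM, PLUS, ID, ID, NUM]
Position 13: char is 'x' -> ID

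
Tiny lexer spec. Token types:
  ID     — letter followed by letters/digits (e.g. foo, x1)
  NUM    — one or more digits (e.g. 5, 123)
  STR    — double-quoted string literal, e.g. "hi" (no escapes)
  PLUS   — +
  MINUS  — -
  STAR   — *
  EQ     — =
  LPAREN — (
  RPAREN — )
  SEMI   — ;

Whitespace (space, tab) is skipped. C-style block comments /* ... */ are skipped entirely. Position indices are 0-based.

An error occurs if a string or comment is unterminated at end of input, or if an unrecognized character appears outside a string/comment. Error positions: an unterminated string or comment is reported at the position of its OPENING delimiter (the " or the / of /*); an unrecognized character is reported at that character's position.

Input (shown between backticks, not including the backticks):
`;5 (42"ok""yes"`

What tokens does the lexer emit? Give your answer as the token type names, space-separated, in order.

pos=0: emit SEMI ';'
pos=1: emit NUM '5' (now at pos=2)
pos=3: emit LPAREN '('
pos=4: emit NUM '42' (now at pos=6)
pos=6: enter STRING mode
pos=6: emit STR "ok" (now at pos=10)
pos=10: enter STRING mode
pos=10: emit STR "yes" (now at pos=15)
DONE. 6 tokens: [SEMI, NUM, LPAREN, NUM, STR, STR]

Answer: SEMI NUM LPAREN NUM STR STR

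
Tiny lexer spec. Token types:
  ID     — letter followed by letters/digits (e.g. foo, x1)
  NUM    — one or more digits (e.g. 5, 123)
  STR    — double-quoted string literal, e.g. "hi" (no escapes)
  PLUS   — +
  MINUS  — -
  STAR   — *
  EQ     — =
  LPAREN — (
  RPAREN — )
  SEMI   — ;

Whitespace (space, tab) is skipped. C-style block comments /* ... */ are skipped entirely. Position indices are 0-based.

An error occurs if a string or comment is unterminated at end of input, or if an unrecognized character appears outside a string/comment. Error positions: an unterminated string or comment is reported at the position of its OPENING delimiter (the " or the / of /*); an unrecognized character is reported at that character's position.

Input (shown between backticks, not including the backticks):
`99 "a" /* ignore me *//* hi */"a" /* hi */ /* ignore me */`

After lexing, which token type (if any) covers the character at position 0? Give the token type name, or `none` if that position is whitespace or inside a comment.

Answer: NUM

Derivation:
pos=0: emit NUM '99' (now at pos=2)
pos=3: enter STRING mode
pos=3: emit STR "a" (now at pos=6)
pos=7: enter COMMENT mode (saw '/*')
exit COMMENT mode (now at pos=22)
pos=22: enter COMMENT mode (saw '/*')
exit COMMENT mode (now at pos=30)
pos=30: enter STRING mode
pos=30: emit STR "a" (now at pos=33)
pos=34: enter COMMENT mode (saw '/*')
exit COMMENT mode (now at pos=42)
pos=43: enter COMMENT mode (saw '/*')
exit COMMENT mode (now at pos=58)
DONE. 3 tokens: [NUM, STR, STR]
Position 0: char is '9' -> NUM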